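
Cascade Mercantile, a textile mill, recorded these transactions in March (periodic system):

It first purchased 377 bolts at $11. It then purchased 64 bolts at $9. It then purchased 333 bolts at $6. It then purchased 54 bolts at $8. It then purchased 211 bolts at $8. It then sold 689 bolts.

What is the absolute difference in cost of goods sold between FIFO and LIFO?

FIFO COGS: 377 @ $11 + 64 @ $9 + 248 @ $6 = $6,211
LIFO COGS: 211 @ $8 + 54 @ $8 + 333 @ $6 + 64 @ $9 + 27 @ $11 = $4,991
Difference = |$6,211 − $4,991| = $1,220

$1,220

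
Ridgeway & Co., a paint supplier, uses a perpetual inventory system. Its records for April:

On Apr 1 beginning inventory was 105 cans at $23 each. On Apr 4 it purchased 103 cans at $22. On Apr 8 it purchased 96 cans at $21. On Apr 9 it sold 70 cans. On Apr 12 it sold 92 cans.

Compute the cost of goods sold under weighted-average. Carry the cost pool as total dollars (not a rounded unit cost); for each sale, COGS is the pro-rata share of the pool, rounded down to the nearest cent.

After Apr 1: 105 on hand, pool $2,415.00 (≈ $23.0000 each)
After Apr 4: 208 on hand, pool $4,681.00 (≈ $22.5048 each)
After Apr 8: 304 on hand, pool $6,697.00 (≈ $22.0296 each)
Apr 9, sell 70: 70/304 × $6,697.00 → $1,542.07
Apr 12, sell 92: 92/234 × $5,154.93 → $2,026.72
Total COGS = $1,542.07 + $2,026.72 = $3,568.79
Ending inventory (cost pool remaining) = $3,128.21

COGS = $3,568.79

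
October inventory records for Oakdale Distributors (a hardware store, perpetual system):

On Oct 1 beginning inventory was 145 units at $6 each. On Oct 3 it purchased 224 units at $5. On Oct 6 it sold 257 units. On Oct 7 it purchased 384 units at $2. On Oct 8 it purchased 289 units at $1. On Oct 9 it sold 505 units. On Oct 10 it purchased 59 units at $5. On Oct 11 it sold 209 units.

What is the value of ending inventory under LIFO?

Oct 6, 257 sold [LIFO — newest first]: 224 @ $5 + 33 @ $6 = $1,318
Oct 9, 505 sold [LIFO — newest first]: 289 @ $1 + 216 @ $2 = $721
Oct 11, 209 sold [LIFO — newest first]: 59 @ $5 + 150 @ $2 = $595
Total COGS = $1,318 + $721 + $595 = $2,634
Ending inventory: 112 @ $6 + 18 @ $2 = $708
Check: goods available $3,342 = COGS $2,634 + ending $708

Ending inventory = $708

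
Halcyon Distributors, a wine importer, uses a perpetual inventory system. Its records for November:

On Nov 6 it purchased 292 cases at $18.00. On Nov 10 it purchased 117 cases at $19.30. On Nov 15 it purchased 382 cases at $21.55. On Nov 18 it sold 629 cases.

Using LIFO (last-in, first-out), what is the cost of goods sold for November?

Nov 18, 629 sold [LIFO — newest first]: 382 @ $21.55 + 117 @ $19.30 + 130 @ $18.00 = $12,830.20
Ending inventory: 162 @ $18.00 = $2,916.00
Check: goods available $15,746.20 = COGS $12,830.20 + ending $2,916.00

COGS = $12,830.20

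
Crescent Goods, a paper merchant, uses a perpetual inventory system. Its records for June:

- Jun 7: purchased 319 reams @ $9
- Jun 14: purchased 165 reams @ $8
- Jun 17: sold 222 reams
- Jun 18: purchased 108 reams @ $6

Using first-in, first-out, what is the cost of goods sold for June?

Jun 17, 222 sold [FIFO — oldest first]: 222 @ $9 = $1,998
Ending inventory: 97 @ $9 + 165 @ $8 + 108 @ $6 = $2,841
Check: goods available $4,839 = COGS $1,998 + ending $2,841

COGS = $1,998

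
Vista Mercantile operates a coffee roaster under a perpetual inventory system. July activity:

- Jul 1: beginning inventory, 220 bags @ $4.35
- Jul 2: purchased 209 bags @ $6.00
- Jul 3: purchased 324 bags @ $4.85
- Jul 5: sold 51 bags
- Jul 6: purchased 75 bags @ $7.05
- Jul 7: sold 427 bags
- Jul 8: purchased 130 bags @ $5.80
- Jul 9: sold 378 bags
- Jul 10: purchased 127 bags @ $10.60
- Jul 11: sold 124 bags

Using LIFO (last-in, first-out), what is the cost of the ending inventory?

Jul 5, 51 sold [LIFO — newest first]: 51 @ $4.85 = $247.35
Jul 7, 427 sold [LIFO — newest first]: 75 @ $7.05 + 273 @ $4.85 + 79 @ $6.00 = $2,326.80
Jul 9, 378 sold [LIFO — newest first]: 130 @ $5.80 + 130 @ $6.00 + 118 @ $4.35 = $2,047.30
Jul 11, 124 sold [LIFO — newest first]: 124 @ $10.60 = $1,314.40
Total COGS = $247.35 + $2,326.80 + $2,047.30 + $1,314.40 = $5,935.85
Ending inventory: 102 @ $4.35 + 3 @ $10.60 = $475.50
Check: goods available $6,411.35 = COGS $5,935.85 + ending $475.50

Ending inventory = $475.50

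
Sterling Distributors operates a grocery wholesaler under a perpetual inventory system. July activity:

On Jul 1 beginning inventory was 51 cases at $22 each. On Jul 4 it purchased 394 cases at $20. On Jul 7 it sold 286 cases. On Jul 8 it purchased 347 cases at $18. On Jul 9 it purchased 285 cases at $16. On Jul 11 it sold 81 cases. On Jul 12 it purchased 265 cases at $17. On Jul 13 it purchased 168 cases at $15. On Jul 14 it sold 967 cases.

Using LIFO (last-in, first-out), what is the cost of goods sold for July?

COGS = $23,245

Jul 7, 286 sold [LIFO — newest first]: 286 @ $20 = $5,720
Jul 11, 81 sold [LIFO — newest first]: 81 @ $16 = $1,296
Jul 14, 967 sold [LIFO — newest first]: 168 @ $15 + 265 @ $17 + 204 @ $16 + 330 @ $18 = $16,229
Total COGS = $5,720 + $1,296 + $16,229 = $23,245
Ending inventory: 51 @ $22 + 108 @ $20 + 17 @ $18 = $3,588
Check: goods available $26,833 = COGS $23,245 + ending $3,588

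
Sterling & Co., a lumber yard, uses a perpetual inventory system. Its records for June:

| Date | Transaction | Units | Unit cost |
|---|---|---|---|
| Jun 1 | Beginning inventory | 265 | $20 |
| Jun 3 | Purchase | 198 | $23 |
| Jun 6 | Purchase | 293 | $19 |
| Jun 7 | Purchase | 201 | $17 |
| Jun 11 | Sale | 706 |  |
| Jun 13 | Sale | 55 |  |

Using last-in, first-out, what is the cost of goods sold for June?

COGS = $14,918

Jun 11, 706 sold [LIFO — newest first]: 201 @ $17 + 293 @ $19 + 198 @ $23 + 14 @ $20 = $13,818
Jun 13, 55 sold [LIFO — newest first]: 55 @ $20 = $1,100
Total COGS = $13,818 + $1,100 = $14,918
Ending inventory: 196 @ $20 = $3,920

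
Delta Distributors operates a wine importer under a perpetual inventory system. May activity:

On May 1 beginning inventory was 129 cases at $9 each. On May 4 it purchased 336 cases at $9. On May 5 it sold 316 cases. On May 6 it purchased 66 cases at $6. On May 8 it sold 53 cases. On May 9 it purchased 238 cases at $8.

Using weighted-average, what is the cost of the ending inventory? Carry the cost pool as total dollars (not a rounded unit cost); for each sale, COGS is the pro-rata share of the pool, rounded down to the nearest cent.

After May 1: 129 on hand, pool $1,161.00 (≈ $9.0000 each)
After May 4: 465 on hand, pool $4,185.00 (≈ $9.0000 each)
May 5, sell 316: 316/465 × $4,185.00 → $2,844.00
After May 6: 215 on hand, pool $1,737.00 (≈ $8.0791 each)
May 8, sell 53: 53/215 × $1,737.00 → $428.19
After May 9: 400 on hand, pool $3,212.81 (≈ $8.0320 each)
Total COGS = $2,844.00 + $428.19 = $3,272.19
Ending inventory (cost pool remaining) = $3,212.81

Ending inventory = $3,212.81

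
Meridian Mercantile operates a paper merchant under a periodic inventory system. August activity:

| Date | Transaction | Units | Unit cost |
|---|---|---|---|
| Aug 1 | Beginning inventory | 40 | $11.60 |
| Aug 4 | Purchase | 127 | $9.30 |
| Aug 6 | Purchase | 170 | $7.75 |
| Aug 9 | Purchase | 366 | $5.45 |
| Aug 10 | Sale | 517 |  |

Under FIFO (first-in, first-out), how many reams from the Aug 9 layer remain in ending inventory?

Aug 10, 517 sold [FIFO — oldest first]: 40 @ $11.60 + 127 @ $9.30 + 170 @ $7.75 + 180 @ $5.45 = $3,943.60
Ending inventory: 186 @ $5.45 = $1,013.70
Check: goods available $4,957.30 = COGS $3,943.60 + ending $1,013.70

186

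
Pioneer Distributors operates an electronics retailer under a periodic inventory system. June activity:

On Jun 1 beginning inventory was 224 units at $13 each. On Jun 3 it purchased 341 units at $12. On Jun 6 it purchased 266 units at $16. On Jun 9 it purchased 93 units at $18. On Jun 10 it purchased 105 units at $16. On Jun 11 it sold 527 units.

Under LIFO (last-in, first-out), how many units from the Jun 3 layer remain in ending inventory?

Jun 11, 527 sold [LIFO — newest first]: 105 @ $16 + 93 @ $18 + 266 @ $16 + 63 @ $12 = $8,366
Ending inventory: 224 @ $13 + 278 @ $12 = $6,248

278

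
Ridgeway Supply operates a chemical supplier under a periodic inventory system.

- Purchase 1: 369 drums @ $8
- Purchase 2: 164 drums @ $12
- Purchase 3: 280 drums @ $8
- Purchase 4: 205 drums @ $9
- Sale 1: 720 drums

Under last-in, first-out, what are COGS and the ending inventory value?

COGS = $6,621; ending inventory = $2,384

Sale 1 (720) [LIFO — newest first]: 205 @ $9 + 280 @ $8 + 164 @ $12 + 71 @ $8 = $6,621
Ending inventory: 298 @ $8 = $2,384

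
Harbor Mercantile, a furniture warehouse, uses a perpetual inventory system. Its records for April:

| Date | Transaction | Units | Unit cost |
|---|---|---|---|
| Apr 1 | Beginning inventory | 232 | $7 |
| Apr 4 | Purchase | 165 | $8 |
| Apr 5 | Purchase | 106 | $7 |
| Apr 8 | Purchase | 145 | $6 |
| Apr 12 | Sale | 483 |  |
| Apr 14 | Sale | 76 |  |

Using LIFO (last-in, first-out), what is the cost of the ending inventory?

Ending inventory = $623

Apr 12, 483 sold [LIFO — newest first]: 145 @ $6 + 106 @ $7 + 165 @ $8 + 67 @ $7 = $3,401
Apr 14, 76 sold [LIFO — newest first]: 76 @ $7 = $532
Total COGS = $3,401 + $532 = $3,933
Ending inventory: 89 @ $7 = $623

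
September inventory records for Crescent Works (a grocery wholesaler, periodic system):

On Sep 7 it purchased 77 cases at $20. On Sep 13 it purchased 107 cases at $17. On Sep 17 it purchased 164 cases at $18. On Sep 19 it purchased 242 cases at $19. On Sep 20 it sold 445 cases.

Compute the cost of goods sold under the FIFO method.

Sep 20, 445 sold [FIFO — oldest first]: 77 @ $20 + 107 @ $17 + 164 @ $18 + 97 @ $19 = $8,154
Ending inventory: 145 @ $19 = $2,755

COGS = $8,154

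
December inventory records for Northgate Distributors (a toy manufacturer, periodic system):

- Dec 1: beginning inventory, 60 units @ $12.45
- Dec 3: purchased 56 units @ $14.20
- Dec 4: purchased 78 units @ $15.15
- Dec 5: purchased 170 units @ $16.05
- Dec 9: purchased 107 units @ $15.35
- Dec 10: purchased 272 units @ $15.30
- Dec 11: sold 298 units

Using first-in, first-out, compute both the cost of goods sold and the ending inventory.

COGS = $4,393.10; ending inventory = $6,863.35

Dec 11, 298 sold [FIFO — oldest first]: 60 @ $12.45 + 56 @ $14.20 + 78 @ $15.15 + 104 @ $16.05 = $4,393.10
Ending inventory: 66 @ $16.05 + 107 @ $15.35 + 272 @ $15.30 = $6,863.35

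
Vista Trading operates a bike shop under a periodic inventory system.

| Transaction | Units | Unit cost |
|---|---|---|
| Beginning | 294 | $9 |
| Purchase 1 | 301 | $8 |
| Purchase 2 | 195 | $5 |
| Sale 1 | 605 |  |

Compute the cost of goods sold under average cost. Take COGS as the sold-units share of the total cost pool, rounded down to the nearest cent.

COGS = $4,617.14

Sale 1, sell 605: 605/790 × $6,029.00 → $4,617.14
Ending inventory (cost pool remaining) = $1,411.86
Check: goods available $6,029.00 = COGS $4,617.14 + ending $1,411.86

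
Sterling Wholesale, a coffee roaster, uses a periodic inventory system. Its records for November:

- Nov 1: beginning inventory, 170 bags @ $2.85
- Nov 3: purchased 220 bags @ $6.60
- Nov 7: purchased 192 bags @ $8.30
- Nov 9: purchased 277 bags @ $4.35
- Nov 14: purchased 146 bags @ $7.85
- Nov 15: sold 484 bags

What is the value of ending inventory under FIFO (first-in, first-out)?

Ending inventory = $3,164.45

Nov 15, 484 sold [FIFO — oldest first]: 170 @ $2.85 + 220 @ $6.60 + 94 @ $8.30 = $2,716.70
Ending inventory: 98 @ $8.30 + 277 @ $4.35 + 146 @ $7.85 = $3,164.45
Check: goods available $5,881.15 = COGS $2,716.70 + ending $3,164.45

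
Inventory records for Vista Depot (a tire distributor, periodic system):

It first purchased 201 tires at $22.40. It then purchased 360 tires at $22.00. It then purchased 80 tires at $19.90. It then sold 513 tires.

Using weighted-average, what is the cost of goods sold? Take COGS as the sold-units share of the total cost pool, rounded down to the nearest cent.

COGS = $11,215.89

Sale 1, sell 513: 513/641 × $14,014.40 → $11,215.89
Ending inventory (cost pool remaining) = $2,798.51
Check: goods available $14,014.40 = COGS $11,215.89 + ending $2,798.51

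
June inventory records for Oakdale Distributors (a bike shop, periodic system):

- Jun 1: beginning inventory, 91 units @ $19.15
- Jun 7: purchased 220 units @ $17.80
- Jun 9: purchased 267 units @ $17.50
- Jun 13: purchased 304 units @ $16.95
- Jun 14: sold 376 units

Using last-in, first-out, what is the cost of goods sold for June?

COGS = $6,412.80

Jun 14, 376 sold [LIFO — newest first]: 304 @ $16.95 + 72 @ $17.50 = $6,412.80
Ending inventory: 91 @ $19.15 + 220 @ $17.80 + 195 @ $17.50 = $9,071.15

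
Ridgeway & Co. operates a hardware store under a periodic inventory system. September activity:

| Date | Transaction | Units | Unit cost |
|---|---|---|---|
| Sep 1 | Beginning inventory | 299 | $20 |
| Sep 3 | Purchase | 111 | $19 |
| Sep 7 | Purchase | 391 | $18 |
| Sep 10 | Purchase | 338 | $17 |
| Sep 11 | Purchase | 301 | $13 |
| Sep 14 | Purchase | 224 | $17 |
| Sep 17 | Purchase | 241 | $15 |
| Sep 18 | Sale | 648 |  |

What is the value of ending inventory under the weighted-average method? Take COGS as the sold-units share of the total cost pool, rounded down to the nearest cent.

Sep 18, sell 648: 648/1905 × $32,209.00 → $10,956.13
Ending inventory (cost pool remaining) = $21,252.87

Ending inventory = $21,252.87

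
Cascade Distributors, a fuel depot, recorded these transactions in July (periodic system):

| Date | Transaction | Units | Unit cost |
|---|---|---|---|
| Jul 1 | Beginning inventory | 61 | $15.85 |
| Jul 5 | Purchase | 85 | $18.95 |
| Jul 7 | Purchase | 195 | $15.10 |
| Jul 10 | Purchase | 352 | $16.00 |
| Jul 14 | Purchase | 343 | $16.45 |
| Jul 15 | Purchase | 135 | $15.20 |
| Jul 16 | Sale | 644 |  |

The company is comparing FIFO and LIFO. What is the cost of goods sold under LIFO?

COGS = $10,350.35

FIFO COGS: 61 @ $15.85 + 85 @ $18.95 + 195 @ $15.10 + 303 @ $16.00 = $10,370.10
LIFO COGS: 135 @ $15.20 + 343 @ $16.45 + 166 @ $16.00 = $10,350.35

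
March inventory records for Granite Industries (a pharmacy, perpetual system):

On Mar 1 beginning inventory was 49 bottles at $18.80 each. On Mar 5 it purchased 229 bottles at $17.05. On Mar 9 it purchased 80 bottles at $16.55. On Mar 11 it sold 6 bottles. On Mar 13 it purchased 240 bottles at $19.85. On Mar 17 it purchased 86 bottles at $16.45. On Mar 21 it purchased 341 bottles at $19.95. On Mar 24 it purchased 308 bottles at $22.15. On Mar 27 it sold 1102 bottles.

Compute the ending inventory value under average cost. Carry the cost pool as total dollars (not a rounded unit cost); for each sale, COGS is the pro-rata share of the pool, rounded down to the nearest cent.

Ending inventory = $4,383.09

After Mar 1: 49 on hand, pool $921.20 (≈ $18.8000 each)
After Mar 5: 278 on hand, pool $4,825.65 (≈ $17.3585 each)
After Mar 9: 358 on hand, pool $6,149.65 (≈ $17.1778 each)
Mar 11, sell 6: 6/358 × $6,149.65 → $103.06
After Mar 13: 592 on hand, pool $10,810.59 (≈ $18.2611 each)
After Mar 17: 678 on hand, pool $12,225.29 (≈ $18.0314 each)
After Mar 21: 1019 on hand, pool $19,028.24 (≈ $18.6734 each)
After Mar 24: 1327 on hand, pool $25,850.44 (≈ $19.4804 each)
Mar 27, sell 1102: 1102/1327 × $25,850.44 → $21,467.35
Total COGS = $103.06 + $21,467.35 = $21,570.41
Ending inventory (cost pool remaining) = $4,383.09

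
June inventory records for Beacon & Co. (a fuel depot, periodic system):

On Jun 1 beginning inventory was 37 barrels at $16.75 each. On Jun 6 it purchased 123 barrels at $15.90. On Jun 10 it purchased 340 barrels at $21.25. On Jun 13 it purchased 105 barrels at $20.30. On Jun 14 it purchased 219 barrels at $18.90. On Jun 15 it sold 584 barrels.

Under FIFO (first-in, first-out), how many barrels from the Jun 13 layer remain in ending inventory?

Jun 15, 584 sold [FIFO — oldest first]: 37 @ $16.75 + 123 @ $15.90 + 340 @ $21.25 + 84 @ $20.30 = $11,505.65
Ending inventory: 21 @ $20.30 + 219 @ $18.90 = $4,565.40

21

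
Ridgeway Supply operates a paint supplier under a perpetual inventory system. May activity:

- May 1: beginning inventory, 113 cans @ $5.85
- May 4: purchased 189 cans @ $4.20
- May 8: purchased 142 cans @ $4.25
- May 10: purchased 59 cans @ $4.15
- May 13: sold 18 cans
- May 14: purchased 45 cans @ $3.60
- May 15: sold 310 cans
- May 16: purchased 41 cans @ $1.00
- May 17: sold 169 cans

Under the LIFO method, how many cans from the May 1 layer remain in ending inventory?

May 13, 18 sold [LIFO — newest first]: 18 @ $4.15 = $74.70
May 15, 310 sold [LIFO — newest first]: 45 @ $3.60 + 41 @ $4.15 + 142 @ $4.25 + 82 @ $4.20 = $1,280.05
May 17, 169 sold [LIFO — newest first]: 41 @ $1.00 + 107 @ $4.20 + 21 @ $5.85 = $613.25
Total COGS = $74.70 + $1,280.05 + $613.25 = $1,968.00
Ending inventory: 92 @ $5.85 = $538.20

92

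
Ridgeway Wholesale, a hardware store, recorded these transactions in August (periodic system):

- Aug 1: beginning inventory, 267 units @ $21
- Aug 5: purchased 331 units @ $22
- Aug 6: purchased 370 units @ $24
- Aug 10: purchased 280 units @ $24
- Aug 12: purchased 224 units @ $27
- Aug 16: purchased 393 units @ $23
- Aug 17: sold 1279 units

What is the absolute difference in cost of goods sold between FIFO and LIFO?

FIFO COGS: 267 @ $21 + 331 @ $22 + 370 @ $24 + 280 @ $24 + 31 @ $27 = $29,326
LIFO COGS: 393 @ $23 + 224 @ $27 + 280 @ $24 + 370 @ $24 + 12 @ $22 = $30,951
Difference = |$29,326 − $30,951| = $1,625

$1,625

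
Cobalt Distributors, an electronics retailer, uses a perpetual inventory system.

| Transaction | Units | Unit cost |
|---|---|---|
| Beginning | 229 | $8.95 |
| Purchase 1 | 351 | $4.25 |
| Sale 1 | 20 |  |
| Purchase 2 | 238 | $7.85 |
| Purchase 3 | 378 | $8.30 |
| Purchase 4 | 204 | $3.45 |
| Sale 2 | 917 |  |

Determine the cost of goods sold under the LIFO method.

Sale 1 (20) [LIFO — newest first]: 20 @ $4.25 = $85.00
Sale 2 (917) [LIFO — newest first]: 204 @ $3.45 + 378 @ $8.30 + 238 @ $7.85 + 97 @ $4.25 = $6,121.75
Total COGS = $85.00 + $6,121.75 = $6,206.75
Ending inventory: 229 @ $8.95 + 234 @ $4.25 = $3,044.05

COGS = $6,206.75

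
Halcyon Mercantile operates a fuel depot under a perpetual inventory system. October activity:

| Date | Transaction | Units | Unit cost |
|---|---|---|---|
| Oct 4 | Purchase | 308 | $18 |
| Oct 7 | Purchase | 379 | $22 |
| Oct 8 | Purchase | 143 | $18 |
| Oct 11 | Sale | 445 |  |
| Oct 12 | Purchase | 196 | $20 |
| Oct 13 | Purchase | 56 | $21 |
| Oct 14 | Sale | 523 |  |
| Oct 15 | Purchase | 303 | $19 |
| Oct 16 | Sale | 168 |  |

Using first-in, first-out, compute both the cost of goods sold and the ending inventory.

COGS = $22,578; ending inventory = $4,731

Oct 11, 445 sold [FIFO — oldest first]: 308 @ $18 + 137 @ $22 = $8,558
Oct 14, 523 sold [FIFO — oldest first]: 242 @ $22 + 143 @ $18 + 138 @ $20 = $10,658
Oct 16, 168 sold [FIFO — oldest first]: 58 @ $20 + 56 @ $21 + 54 @ $19 = $3,362
Total COGS = $8,558 + $10,658 + $3,362 = $22,578
Ending inventory: 249 @ $19 = $4,731
Check: goods available $27,309 = COGS $22,578 + ending $4,731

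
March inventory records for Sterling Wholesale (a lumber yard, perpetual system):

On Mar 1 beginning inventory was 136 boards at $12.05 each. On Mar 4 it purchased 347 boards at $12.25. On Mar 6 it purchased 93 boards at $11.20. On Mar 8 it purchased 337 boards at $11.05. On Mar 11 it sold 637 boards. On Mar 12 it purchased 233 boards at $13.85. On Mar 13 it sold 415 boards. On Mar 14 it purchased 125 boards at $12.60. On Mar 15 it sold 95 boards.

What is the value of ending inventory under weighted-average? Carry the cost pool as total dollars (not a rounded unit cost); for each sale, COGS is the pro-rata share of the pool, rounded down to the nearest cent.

After Mar 1: 136 on hand, pool $1,638.80 (≈ $12.0500 each)
After Mar 4: 483 on hand, pool $5,889.55 (≈ $12.1937 each)
After Mar 6: 576 on hand, pool $6,931.15 (≈ $12.0332 each)
After Mar 8: 913 on hand, pool $10,655.00 (≈ $11.6703 each)
Mar 11, sell 637: 637/913 × $10,655.00 → $7,433.99
After Mar 12: 509 on hand, pool $6,448.06 (≈ $12.6681 each)
Mar 13, sell 415: 415/509 × $6,448.06 → $5,257.25
After Mar 14: 219 on hand, pool $2,765.81 (≈ $12.6293 each)
Mar 15, sell 95: 95/219 × $2,765.81 → $1,199.78
Total COGS = $7,433.99 + $5,257.25 + $1,199.78 = $13,891.02
Ending inventory (cost pool remaining) = $1,566.03

Ending inventory = $1,566.03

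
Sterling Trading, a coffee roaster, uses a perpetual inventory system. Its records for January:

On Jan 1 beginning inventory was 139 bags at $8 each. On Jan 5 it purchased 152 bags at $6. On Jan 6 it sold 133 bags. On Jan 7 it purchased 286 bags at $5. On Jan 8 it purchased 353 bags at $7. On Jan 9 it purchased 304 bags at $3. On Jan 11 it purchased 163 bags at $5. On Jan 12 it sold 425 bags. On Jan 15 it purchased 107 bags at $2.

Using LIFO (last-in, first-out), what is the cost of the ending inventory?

Ending inventory = $5,467

Jan 6, 133 sold [LIFO — newest first]: 133 @ $6 = $798
Jan 12, 425 sold [LIFO — newest first]: 163 @ $5 + 262 @ $3 = $1,601
Total COGS = $798 + $1,601 = $2,399
Ending inventory: 139 @ $8 + 19 @ $6 + 286 @ $5 + 353 @ $7 + 42 @ $3 + 107 @ $2 = $5,467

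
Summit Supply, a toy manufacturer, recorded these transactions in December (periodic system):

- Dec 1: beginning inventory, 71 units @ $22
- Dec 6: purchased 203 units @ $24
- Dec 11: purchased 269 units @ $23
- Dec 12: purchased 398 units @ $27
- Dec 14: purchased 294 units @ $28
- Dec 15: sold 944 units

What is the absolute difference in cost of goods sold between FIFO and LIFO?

FIFO COGS: 71 @ $22 + 203 @ $24 + 269 @ $23 + 398 @ $27 + 3 @ $28 = $23,451
LIFO COGS: 294 @ $28 + 398 @ $27 + 252 @ $23 = $24,774
Difference = |$23,451 − $24,774| = $1,323

$1,323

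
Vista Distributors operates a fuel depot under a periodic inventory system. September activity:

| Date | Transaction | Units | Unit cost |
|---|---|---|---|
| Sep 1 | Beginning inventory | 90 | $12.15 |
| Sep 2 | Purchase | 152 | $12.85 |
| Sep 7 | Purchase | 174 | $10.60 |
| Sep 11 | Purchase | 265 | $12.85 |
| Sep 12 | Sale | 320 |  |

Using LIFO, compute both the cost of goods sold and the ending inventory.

Sep 12, 320 sold [LIFO — newest first]: 265 @ $12.85 + 55 @ $10.60 = $3,988.25
Ending inventory: 90 @ $12.15 + 152 @ $12.85 + 119 @ $10.60 = $4,308.10

COGS = $3,988.25; ending inventory = $4,308.10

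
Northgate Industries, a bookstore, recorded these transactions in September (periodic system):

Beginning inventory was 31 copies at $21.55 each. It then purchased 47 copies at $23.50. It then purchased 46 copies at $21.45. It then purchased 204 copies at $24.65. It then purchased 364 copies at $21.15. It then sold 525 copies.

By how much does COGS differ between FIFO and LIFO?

$287.15

FIFO COGS: 31 @ $21.55 + 47 @ $23.50 + 46 @ $21.45 + 204 @ $24.65 + 197 @ $21.15 = $11,954.40
LIFO COGS: 364 @ $21.15 + 161 @ $24.65 = $11,667.25
Difference = |$11,954.40 − $11,667.25| = $287.15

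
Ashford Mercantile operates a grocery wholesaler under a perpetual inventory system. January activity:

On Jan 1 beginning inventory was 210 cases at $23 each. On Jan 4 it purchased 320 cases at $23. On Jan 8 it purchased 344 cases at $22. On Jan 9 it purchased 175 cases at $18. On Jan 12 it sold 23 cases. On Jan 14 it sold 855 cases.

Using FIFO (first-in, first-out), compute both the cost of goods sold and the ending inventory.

COGS = $19,830; ending inventory = $3,078

Jan 12, 23 sold [FIFO — oldest first]: 23 @ $23 = $529
Jan 14, 855 sold [FIFO — oldest first]: 187 @ $23 + 320 @ $23 + 344 @ $22 + 4 @ $18 = $19,301
Total COGS = $529 + $19,301 = $19,830
Ending inventory: 171 @ $18 = $3,078
Check: goods available $22,908 = COGS $19,830 + ending $3,078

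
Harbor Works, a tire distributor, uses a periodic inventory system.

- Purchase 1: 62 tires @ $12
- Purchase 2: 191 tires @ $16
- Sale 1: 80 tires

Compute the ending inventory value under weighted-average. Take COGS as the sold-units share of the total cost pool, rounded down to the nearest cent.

Ending inventory = $2,598.42

Sale 1, sell 80: 80/253 × $3,800.00 → $1,201.58
Ending inventory (cost pool remaining) = $2,598.42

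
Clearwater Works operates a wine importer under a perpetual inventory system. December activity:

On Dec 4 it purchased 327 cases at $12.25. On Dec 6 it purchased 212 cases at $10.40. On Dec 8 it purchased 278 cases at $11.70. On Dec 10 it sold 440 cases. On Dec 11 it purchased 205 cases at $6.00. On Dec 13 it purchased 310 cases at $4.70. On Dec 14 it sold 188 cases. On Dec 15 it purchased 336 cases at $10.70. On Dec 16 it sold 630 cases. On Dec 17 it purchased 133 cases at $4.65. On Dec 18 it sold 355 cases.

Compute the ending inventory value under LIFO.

Dec 10, 440 sold [LIFO — newest first]: 278 @ $11.70 + 162 @ $10.40 = $4,937.40
Dec 14, 188 sold [LIFO — newest first]: 188 @ $4.70 = $883.60
Dec 16, 630 sold [LIFO — newest first]: 336 @ $10.70 + 122 @ $4.70 + 172 @ $6.00 = $5,200.60
Dec 18, 355 sold [LIFO — newest first]: 133 @ $4.65 + 33 @ $6.00 + 50 @ $10.40 + 139 @ $12.25 = $3,039.20
Total COGS = $4,937.40 + $883.60 + $5,200.60 + $3,039.20 = $14,060.80
Ending inventory: 188 @ $12.25 = $2,303.00

Ending inventory = $2,303.00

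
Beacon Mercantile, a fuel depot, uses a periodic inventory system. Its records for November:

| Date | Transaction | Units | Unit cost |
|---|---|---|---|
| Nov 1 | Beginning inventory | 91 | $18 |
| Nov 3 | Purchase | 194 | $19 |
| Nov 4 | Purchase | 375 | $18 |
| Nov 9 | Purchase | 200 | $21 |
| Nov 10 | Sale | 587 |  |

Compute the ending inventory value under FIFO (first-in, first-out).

Ending inventory = $5,514

Nov 10, 587 sold [FIFO — oldest first]: 91 @ $18 + 194 @ $19 + 302 @ $18 = $10,760
Ending inventory: 73 @ $18 + 200 @ $21 = $5,514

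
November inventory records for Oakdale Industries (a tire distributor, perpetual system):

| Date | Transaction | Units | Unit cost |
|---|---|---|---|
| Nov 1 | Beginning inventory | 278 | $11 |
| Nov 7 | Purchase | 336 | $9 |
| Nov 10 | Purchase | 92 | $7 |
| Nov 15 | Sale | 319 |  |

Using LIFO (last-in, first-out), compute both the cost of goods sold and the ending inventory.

Nov 15, 319 sold [LIFO — newest first]: 92 @ $7 + 227 @ $9 = $2,687
Ending inventory: 278 @ $11 + 109 @ $9 = $4,039

COGS = $2,687; ending inventory = $4,039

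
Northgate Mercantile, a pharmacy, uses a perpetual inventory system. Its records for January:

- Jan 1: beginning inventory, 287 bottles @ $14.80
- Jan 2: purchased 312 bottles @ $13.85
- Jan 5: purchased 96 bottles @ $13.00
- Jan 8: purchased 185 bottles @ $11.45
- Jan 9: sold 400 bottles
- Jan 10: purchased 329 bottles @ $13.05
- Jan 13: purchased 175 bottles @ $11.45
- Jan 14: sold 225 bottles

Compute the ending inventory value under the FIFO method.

Ending inventory = $9,325.45

Jan 9, 400 sold [FIFO — oldest first]: 287 @ $14.80 + 113 @ $13.85 = $5,812.65
Jan 14, 225 sold [FIFO — oldest first]: 199 @ $13.85 + 26 @ $13.00 = $3,094.15
Total COGS = $5,812.65 + $3,094.15 = $8,906.80
Ending inventory: 70 @ $13.00 + 185 @ $11.45 + 329 @ $13.05 + 175 @ $11.45 = $9,325.45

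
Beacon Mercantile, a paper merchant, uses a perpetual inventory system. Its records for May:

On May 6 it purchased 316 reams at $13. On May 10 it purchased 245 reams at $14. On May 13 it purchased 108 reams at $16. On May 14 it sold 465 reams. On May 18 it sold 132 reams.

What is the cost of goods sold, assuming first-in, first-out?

COGS = $8,114

May 14, 465 sold [FIFO — oldest first]: 316 @ $13 + 149 @ $14 = $6,194
May 18, 132 sold [FIFO — oldest first]: 96 @ $14 + 36 @ $16 = $1,920
Total COGS = $6,194 + $1,920 = $8,114
Ending inventory: 72 @ $16 = $1,152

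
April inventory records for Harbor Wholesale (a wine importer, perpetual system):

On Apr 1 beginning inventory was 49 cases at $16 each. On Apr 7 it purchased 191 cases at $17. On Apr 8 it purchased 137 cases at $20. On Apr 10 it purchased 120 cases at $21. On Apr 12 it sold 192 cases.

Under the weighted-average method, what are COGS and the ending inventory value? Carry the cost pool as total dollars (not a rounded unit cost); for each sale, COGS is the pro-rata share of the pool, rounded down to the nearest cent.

After Apr 1: 49 on hand, pool $784.00 (≈ $16.0000 each)
After Apr 7: 240 on hand, pool $4,031.00 (≈ $16.7958 each)
After Apr 8: 377 on hand, pool $6,771.00 (≈ $17.9602 each)
After Apr 10: 497 on hand, pool $9,291.00 (≈ $18.6942 each)
Apr 12, sell 192: 192/497 × $9,291.00 → $3,589.27
Ending inventory (cost pool remaining) = $5,701.73

COGS = $3,589.27; ending inventory = $5,701.73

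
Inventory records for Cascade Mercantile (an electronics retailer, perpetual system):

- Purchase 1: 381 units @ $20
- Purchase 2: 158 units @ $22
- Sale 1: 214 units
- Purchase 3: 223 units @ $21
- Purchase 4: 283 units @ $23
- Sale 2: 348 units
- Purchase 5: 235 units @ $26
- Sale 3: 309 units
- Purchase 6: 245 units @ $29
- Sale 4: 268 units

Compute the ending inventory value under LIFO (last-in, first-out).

Ending inventory = $7,781

Sale 1 (214) [LIFO — newest first]: 158 @ $22 + 56 @ $20 = $4,596
Sale 2 (348) [LIFO — newest first]: 283 @ $23 + 65 @ $21 = $7,874
Sale 3 (309) [LIFO — newest first]: 235 @ $26 + 74 @ $21 = $7,664
Sale 4 (268) [LIFO — newest first]: 245 @ $29 + 23 @ $21 = $7,588
Total COGS = $4,596 + $7,874 + $7,664 + $7,588 = $27,722
Ending inventory: 325 @ $20 + 61 @ $21 = $7,781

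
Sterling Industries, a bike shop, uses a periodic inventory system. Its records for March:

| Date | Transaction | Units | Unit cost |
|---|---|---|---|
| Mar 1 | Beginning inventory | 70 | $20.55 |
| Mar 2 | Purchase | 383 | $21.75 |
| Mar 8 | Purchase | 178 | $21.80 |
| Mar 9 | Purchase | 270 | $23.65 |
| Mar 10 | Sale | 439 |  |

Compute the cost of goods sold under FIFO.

Mar 10, 439 sold [FIFO — oldest first]: 70 @ $20.55 + 369 @ $21.75 = $9,464.25
Ending inventory: 14 @ $21.75 + 178 @ $21.80 + 270 @ $23.65 = $10,570.40
Check: goods available $20,034.65 = COGS $9,464.25 + ending $10,570.40

COGS = $9,464.25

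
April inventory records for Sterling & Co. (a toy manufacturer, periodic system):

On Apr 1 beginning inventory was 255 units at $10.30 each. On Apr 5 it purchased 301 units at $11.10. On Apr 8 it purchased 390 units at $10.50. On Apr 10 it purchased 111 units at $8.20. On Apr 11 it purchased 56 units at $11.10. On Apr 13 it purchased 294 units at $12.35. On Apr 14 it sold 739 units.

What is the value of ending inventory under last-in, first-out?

Apr 14, 739 sold [LIFO — newest first]: 294 @ $12.35 + 56 @ $11.10 + 111 @ $8.20 + 278 @ $10.50 = $8,081.70
Ending inventory: 255 @ $10.30 + 301 @ $11.10 + 112 @ $10.50 = $7,143.60
Check: goods available $15,225.30 = COGS $8,081.70 + ending $7,143.60

Ending inventory = $7,143.60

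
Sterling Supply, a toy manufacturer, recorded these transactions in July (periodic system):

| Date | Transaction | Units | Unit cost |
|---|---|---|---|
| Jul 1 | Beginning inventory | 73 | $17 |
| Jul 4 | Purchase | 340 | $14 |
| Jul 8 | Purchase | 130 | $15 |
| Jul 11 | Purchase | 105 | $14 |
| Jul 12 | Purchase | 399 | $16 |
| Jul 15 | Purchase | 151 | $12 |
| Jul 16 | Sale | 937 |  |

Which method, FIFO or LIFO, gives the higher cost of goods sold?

FIFO

FIFO COGS: 73 @ $17 + 340 @ $14 + 130 @ $15 + 105 @ $14 + 289 @ $16 = $14,045
LIFO COGS: 151 @ $12 + 399 @ $16 + 105 @ $14 + 130 @ $15 + 152 @ $14 = $13,744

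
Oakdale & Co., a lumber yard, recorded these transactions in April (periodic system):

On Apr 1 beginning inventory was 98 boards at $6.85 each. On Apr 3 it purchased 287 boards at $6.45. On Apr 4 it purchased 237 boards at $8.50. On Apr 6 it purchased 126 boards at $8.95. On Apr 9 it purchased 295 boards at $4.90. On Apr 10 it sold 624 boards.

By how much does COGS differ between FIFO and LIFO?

FIFO COGS: 98 @ $6.85 + 287 @ $6.45 + 237 @ $8.50 + 2 @ $8.95 = $4,554.85
LIFO COGS: 295 @ $4.90 + 126 @ $8.95 + 203 @ $8.50 = $4,298.70
Difference = |$4,554.85 − $4,298.70| = $256.15

$256.15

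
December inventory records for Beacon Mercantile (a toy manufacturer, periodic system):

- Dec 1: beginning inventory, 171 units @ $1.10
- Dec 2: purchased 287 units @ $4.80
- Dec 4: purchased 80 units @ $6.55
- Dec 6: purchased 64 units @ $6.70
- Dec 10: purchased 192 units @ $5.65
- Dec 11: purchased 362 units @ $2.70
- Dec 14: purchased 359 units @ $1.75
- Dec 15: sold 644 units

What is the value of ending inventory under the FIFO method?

Dec 15, 644 sold [FIFO — oldest first]: 171 @ $1.10 + 287 @ $4.80 + 80 @ $6.55 + 64 @ $6.70 + 42 @ $5.65 = $2,755.80
Ending inventory: 150 @ $5.65 + 362 @ $2.70 + 359 @ $1.75 = $2,453.15
Check: goods available $5,208.95 = COGS $2,755.80 + ending $2,453.15

Ending inventory = $2,453.15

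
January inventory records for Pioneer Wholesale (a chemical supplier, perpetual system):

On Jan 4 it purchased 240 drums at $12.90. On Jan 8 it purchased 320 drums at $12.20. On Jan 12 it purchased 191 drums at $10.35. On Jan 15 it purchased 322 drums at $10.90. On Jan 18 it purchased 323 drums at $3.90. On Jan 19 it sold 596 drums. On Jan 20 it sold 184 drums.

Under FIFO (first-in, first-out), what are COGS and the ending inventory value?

Jan 19, 596 sold [FIFO — oldest first]: 240 @ $12.90 + 320 @ $12.20 + 36 @ $10.35 = $7,372.60
Jan 20, 184 sold [FIFO — oldest first]: 155 @ $10.35 + 29 @ $10.90 = $1,920.35
Total COGS = $7,372.60 + $1,920.35 = $9,292.95
Ending inventory: 293 @ $10.90 + 323 @ $3.90 = $4,453.40
Check: goods available $13,746.35 = COGS $9,292.95 + ending $4,453.40

COGS = $9,292.95; ending inventory = $4,453.40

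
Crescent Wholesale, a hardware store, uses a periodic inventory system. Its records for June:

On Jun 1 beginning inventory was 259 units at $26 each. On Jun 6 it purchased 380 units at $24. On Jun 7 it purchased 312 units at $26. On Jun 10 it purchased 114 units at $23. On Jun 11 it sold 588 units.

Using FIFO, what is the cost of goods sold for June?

Jun 11, 588 sold [FIFO — oldest first]: 259 @ $26 + 329 @ $24 = $14,630
Ending inventory: 51 @ $24 + 312 @ $26 + 114 @ $23 = $11,958

COGS = $14,630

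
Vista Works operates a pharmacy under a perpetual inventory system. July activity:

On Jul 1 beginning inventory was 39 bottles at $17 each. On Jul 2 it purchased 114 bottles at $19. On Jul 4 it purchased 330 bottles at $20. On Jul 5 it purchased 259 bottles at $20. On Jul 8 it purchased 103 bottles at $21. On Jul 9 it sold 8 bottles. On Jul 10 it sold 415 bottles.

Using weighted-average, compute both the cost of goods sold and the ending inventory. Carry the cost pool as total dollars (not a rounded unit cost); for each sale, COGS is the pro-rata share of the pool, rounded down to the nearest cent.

COGS = $8,395.92; ending inventory = $8,376.08

After Jul 1: 39 on hand, pool $663.00 (≈ $17.0000 each)
After Jul 2: 153 on hand, pool $2,829.00 (≈ $18.4902 each)
After Jul 4: 483 on hand, pool $9,429.00 (≈ $19.5217 each)
After Jul 5: 742 on hand, pool $14,609.00 (≈ $19.6887 each)
After Jul 8: 845 on hand, pool $16,772.00 (≈ $19.8485 each)
Jul 9, sell 8: 8/845 × $16,772.00 → $158.78
Jul 10, sell 415: 415/837 × $16,613.22 → $8,237.14
Total COGS = $158.78 + $8,237.14 = $8,395.92
Ending inventory (cost pool remaining) = $8,376.08
Check: goods available $16,772.00 = COGS $8,395.92 + ending $8,376.08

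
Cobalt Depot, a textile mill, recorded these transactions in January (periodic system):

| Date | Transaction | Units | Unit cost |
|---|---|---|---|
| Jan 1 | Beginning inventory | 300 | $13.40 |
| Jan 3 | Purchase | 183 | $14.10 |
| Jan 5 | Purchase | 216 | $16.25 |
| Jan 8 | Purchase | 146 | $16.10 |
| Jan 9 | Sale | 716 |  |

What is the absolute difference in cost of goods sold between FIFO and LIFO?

FIFO COGS: 300 @ $13.40 + 183 @ $14.10 + 216 @ $16.25 + 17 @ $16.10 = $10,384.00
LIFO COGS: 146 @ $16.10 + 216 @ $16.25 + 183 @ $14.10 + 171 @ $13.40 = $10,732.30
Difference = |$10,384.00 − $10,732.30| = $348.30

$348.30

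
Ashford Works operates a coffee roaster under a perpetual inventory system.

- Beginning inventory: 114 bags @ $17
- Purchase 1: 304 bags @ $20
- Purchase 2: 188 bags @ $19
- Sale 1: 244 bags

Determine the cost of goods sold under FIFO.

Sale 1 (244) [FIFO — oldest first]: 114 @ $17 + 130 @ $20 = $4,538
Ending inventory: 174 @ $20 + 188 @ $19 = $7,052
Check: goods available $11,590 = COGS $4,538 + ending $7,052

COGS = $4,538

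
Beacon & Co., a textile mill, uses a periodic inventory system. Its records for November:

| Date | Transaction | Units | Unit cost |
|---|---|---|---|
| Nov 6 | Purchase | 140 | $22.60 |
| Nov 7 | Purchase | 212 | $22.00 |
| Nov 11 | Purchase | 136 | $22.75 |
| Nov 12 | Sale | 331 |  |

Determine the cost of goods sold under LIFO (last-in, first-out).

Nov 12, 331 sold [LIFO — newest first]: 136 @ $22.75 + 195 @ $22.00 = $7,384.00
Ending inventory: 140 @ $22.60 + 17 @ $22.00 = $3,538.00
Check: goods available $10,922.00 = COGS $7,384.00 + ending $3,538.00

COGS = $7,384.00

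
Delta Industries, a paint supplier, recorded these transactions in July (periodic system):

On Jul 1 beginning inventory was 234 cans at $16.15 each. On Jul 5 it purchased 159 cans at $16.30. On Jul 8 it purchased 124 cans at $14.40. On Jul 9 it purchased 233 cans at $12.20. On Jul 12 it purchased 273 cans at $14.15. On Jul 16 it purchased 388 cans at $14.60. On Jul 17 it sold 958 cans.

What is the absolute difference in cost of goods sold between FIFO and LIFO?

$650.25

FIFO COGS: 234 @ $16.15 + 159 @ $16.30 + 124 @ $14.40 + 233 @ $12.20 + 208 @ $14.15 = $13,942.20
LIFO COGS: 388 @ $14.60 + 273 @ $14.15 + 233 @ $12.20 + 64 @ $14.40 = $13,291.95
Difference = |$13,942.20 − $13,291.95| = $650.25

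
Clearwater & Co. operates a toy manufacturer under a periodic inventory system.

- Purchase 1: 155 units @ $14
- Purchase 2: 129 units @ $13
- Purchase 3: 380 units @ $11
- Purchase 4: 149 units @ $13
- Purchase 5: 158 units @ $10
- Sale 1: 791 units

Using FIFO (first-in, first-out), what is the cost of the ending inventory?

Ending inventory = $1,866

Sale 1 (791) [FIFO — oldest first]: 155 @ $14 + 129 @ $13 + 380 @ $11 + 127 @ $13 = $9,678
Ending inventory: 22 @ $13 + 158 @ $10 = $1,866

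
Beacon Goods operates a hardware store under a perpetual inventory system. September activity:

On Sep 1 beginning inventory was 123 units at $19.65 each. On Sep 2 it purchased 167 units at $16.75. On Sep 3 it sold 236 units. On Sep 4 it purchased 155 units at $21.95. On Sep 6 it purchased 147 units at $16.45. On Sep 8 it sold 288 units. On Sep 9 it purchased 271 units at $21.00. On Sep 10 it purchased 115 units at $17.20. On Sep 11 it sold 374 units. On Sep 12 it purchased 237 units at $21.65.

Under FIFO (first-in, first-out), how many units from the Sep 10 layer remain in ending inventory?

80

Sep 3, 236 sold [FIFO — oldest first]: 123 @ $19.65 + 113 @ $16.75 = $4,309.70
Sep 8, 288 sold [FIFO — oldest first]: 54 @ $16.75 + 155 @ $21.95 + 79 @ $16.45 = $5,606.30
Sep 11, 374 sold [FIFO — oldest first]: 68 @ $16.45 + 271 @ $21.00 + 35 @ $17.20 = $7,411.60
Total COGS = $4,309.70 + $5,606.30 + $7,411.60 = $17,327.60
Ending inventory: 80 @ $17.20 + 237 @ $21.65 = $6,507.05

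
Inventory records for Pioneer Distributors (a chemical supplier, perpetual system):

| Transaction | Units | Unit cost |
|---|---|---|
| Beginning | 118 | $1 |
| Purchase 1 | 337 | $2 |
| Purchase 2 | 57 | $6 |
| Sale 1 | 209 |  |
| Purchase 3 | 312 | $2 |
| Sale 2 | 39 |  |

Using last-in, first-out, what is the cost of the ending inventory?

Ending inventory = $1,034

Sale 1 (209) [LIFO — newest first]: 57 @ $6 + 152 @ $2 = $646
Sale 2 (39) [LIFO — newest first]: 39 @ $2 = $78
Total COGS = $646 + $78 = $724
Ending inventory: 118 @ $1 + 185 @ $2 + 273 @ $2 = $1,034
Check: goods available $1,758 = COGS $724 + ending $1,034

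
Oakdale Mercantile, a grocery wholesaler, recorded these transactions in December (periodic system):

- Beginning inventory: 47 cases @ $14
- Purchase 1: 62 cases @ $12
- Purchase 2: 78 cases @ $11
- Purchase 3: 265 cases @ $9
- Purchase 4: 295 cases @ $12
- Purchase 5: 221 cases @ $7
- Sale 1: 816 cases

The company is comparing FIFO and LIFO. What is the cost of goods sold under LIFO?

FIFO COGS: 47 @ $14 + 62 @ $12 + 78 @ $11 + 265 @ $9 + 295 @ $12 + 69 @ $7 = $8,668
LIFO COGS: 221 @ $7 + 295 @ $12 + 265 @ $9 + 35 @ $11 = $7,857

COGS = $7,857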